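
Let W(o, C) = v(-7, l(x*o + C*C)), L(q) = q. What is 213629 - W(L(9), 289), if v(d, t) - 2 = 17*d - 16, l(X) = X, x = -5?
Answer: 213762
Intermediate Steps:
v(d, t) = -14 + 17*d (v(d, t) = 2 + (17*d - 16) = 2 + (-16 + 17*d) = -14 + 17*d)
W(o, C) = -133 (W(o, C) = -14 + 17*(-7) = -14 - 119 = -133)
213629 - W(L(9), 289) = 213629 - 1*(-133) = 213629 + 133 = 213762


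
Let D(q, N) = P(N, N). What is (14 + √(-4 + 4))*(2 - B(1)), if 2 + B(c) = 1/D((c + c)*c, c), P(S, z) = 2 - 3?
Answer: 70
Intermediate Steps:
P(S, z) = -1
D(q, N) = -1
B(c) = -3 (B(c) = -2 + 1/(-1) = -2 - 1 = -3)
(14 + √(-4 + 4))*(2 - B(1)) = (14 + √(-4 + 4))*(2 - 1*(-3)) = (14 + √0)*(2 + 3) = (14 + 0)*5 = 14*5 = 70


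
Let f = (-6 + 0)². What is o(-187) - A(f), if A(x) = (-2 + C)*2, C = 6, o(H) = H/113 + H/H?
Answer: -978/113 ≈ -8.6549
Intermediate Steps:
o(H) = 1 + H/113 (o(H) = H*(1/113) + 1 = H/113 + 1 = 1 + H/113)
f = 36 (f = (-6)² = 36)
A(x) = 8 (A(x) = (-2 + 6)*2 = 4*2 = 8)
o(-187) - A(f) = (1 + (1/113)*(-187)) - 1*8 = (1 - 187/113) - 8 = -74/113 - 8 = -978/113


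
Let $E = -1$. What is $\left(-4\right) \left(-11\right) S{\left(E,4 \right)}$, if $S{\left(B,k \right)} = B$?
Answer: $-44$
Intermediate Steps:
$\left(-4\right) \left(-11\right) S{\left(E,4 \right)} = \left(-4\right) \left(-11\right) \left(-1\right) = 44 \left(-1\right) = -44$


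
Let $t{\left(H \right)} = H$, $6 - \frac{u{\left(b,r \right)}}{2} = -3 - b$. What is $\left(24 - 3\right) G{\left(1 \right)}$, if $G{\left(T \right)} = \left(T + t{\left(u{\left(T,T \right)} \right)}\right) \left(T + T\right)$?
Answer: $882$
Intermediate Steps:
$u{\left(b,r \right)} = 18 + 2 b$ ($u{\left(b,r \right)} = 12 - 2 \left(-3 - b\right) = 12 + \left(6 + 2 b\right) = 18 + 2 b$)
$G{\left(T \right)} = 2 T \left(18 + 3 T\right)$ ($G{\left(T \right)} = \left(T + \left(18 + 2 T\right)\right) \left(T + T\right) = \left(18 + 3 T\right) 2 T = 2 T \left(18 + 3 T\right)$)
$\left(24 - 3\right) G{\left(1 \right)} = \left(24 - 3\right) 6 \cdot 1 \left(6 + 1\right) = 21 \cdot 6 \cdot 1 \cdot 7 = 21 \cdot 42 = 882$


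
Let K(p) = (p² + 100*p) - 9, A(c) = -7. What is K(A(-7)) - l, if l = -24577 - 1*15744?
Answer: 39661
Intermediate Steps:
K(p) = -9 + p² + 100*p
l = -40321 (l = -24577 - 15744 = -40321)
K(A(-7)) - l = (-9 + (-7)² + 100*(-7)) - 1*(-40321) = (-9 + 49 - 700) + 40321 = -660 + 40321 = 39661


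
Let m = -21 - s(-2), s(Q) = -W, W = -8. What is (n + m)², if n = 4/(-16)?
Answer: 13689/16 ≈ 855.56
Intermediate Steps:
n = -¼ (n = 4*(-1/16) = -¼ ≈ -0.25000)
s(Q) = 8 (s(Q) = -1*(-8) = 8)
m = -29 (m = -21 - 1*8 = -21 - 8 = -29)
(n + m)² = (-¼ - 29)² = (-117/4)² = 13689/16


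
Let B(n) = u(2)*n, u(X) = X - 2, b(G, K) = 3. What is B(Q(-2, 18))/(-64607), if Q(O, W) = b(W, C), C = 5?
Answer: 0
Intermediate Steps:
Q(O, W) = 3
u(X) = -2 + X
B(n) = 0 (B(n) = (-2 + 2)*n = 0*n = 0)
B(Q(-2, 18))/(-64607) = 0/(-64607) = 0*(-1/64607) = 0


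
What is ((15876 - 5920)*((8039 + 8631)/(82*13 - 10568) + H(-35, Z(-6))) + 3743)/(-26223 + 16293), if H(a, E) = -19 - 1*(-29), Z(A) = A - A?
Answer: -135936431/15725810 ≈ -8.6442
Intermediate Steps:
Z(A) = 0
H(a, E) = 10 (H(a, E) = -19 + 29 = 10)
((15876 - 5920)*((8039 + 8631)/(82*13 - 10568) + H(-35, Z(-6))) + 3743)/(-26223 + 16293) = ((15876 - 5920)*((8039 + 8631)/(82*13 - 10568) + 10) + 3743)/(-26223 + 16293) = (9956*(16670/(1066 - 10568) + 10) + 3743)/(-9930) = (9956*(16670/(-9502) + 10) + 3743)*(-1/9930) = (9956*(16670*(-1/9502) + 10) + 3743)*(-1/9930) = (9956*(-8335/4751 + 10) + 3743)*(-1/9930) = (9956*(39175/4751) + 3743)*(-1/9930) = (390026300/4751 + 3743)*(-1/9930) = (407809293/4751)*(-1/9930) = -135936431/15725810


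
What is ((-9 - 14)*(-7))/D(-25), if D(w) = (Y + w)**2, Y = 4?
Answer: 23/63 ≈ 0.36508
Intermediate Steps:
D(w) = (4 + w)**2
((-9 - 14)*(-7))/D(-25) = ((-9 - 14)*(-7))/((4 - 25)**2) = (-23*(-7))/((-21)**2) = 161/441 = 161*(1/441) = 23/63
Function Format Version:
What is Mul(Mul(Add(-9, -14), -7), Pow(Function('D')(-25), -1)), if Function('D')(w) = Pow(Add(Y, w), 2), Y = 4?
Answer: Rational(23, 63) ≈ 0.36508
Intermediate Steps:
Function('D')(w) = Pow(Add(4, w), 2)
Mul(Mul(Add(-9, -14), -7), Pow(Function('D')(-25), -1)) = Mul(Mul(Add(-9, -14), -7), Pow(Pow(Add(4, -25), 2), -1)) = Mul(Mul(-23, -7), Pow(Pow(-21, 2), -1)) = Mul(161, Pow(441, -1)) = Mul(161, Rational(1, 441)) = Rational(23, 63)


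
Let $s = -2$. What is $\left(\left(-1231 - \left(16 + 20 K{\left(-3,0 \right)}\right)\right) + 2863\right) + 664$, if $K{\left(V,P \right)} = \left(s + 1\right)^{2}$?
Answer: $2260$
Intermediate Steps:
$K{\left(V,P \right)} = 1$ ($K{\left(V,P \right)} = \left(-2 + 1\right)^{2} = \left(-1\right)^{2} = 1$)
$\left(\left(-1231 - \left(16 + 20 K{\left(-3,0 \right)}\right)\right) + 2863\right) + 664 = \left(\left(-1231 - 36\right) + 2863\right) + 664 = \left(-1267 + 2863\right) + 664 = 1596 + 664 = 2260$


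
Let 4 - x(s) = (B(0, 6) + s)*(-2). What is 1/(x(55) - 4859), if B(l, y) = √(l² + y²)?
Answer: -1/4733 ≈ -0.00021128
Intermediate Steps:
x(s) = 16 + 2*s (x(s) = 4 - (√(0² + 6²) + s)*(-2) = 4 - (√(0 + 36) + s)*(-2) = 4 - (√36 + s)*(-2) = 4 - (6 + s)*(-2) = 4 - (-12 - 2*s) = 4 + (12 + 2*s) = 16 + 2*s)
1/(x(55) - 4859) = 1/((16 + 2*55) - 4859) = 1/((16 + 110) - 4859) = 1/(126 - 4859) = 1/(-4733) = -1/4733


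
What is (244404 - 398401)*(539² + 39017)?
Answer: -50747863386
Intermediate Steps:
(244404 - 398401)*(539² + 39017) = -153997*(290521 + 39017) = -153997*329538 = -50747863386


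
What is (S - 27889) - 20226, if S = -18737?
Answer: -66852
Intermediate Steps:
(S - 27889) - 20226 = (-18737 - 27889) - 20226 = -46626 - 20226 = -66852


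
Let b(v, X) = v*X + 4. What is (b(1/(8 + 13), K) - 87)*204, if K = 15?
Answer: -117504/7 ≈ -16786.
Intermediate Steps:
b(v, X) = 4 + X*v (b(v, X) = X*v + 4 = 4 + X*v)
(b(1/(8 + 13), K) - 87)*204 = ((4 + 15/(8 + 13)) - 87)*204 = ((4 + 15/21) - 87)*204 = ((4 + 15*(1/21)) - 87)*204 = ((4 + 5/7) - 87)*204 = (33/7 - 87)*204 = -576/7*204 = -117504/7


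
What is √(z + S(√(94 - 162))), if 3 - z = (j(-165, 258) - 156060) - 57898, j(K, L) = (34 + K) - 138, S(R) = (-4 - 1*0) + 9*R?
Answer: √(214226 + 18*I*√17) ≈ 462.85 + 0.0802*I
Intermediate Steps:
S(R) = -4 + 9*R (S(R) = (-4 + 0) + 9*R = -4 + 9*R)
j(K, L) = -104 + K
z = 214230 (z = 3 - (((-104 - 165) - 156060) - 57898) = 3 - ((-269 - 156060) - 57898) = 3 - (-156329 - 57898) = 3 - 1*(-214227) = 3 + 214227 = 214230)
√(z + S(√(94 - 162))) = √(214230 + (-4 + 9*√(94 - 162))) = √(214230 + (-4 + 9*√(-68))) = √(214230 + (-4 + 9*(2*I*√17))) = √(214230 + (-4 + 18*I*√17)) = √(214226 + 18*I*√17)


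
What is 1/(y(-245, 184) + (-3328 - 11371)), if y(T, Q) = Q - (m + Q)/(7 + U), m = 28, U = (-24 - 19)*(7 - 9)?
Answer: -93/1350107 ≈ -6.8883e-5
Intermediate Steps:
U = 86 (U = -43*(-2) = 86)
y(T, Q) = -28/93 + 92*Q/93 (y(T, Q) = Q - (28 + Q)/(7 + 86) = Q - (28 + Q)/93 = Q - (28/93 + Q/93) = Q + (-28/93 - Q/93) = -28/93 + 92*Q/93)
1/(y(-245, 184) + (-3328 - 11371)) = 1/((-28/93 + (92/93)*184) + (-3328 - 11371)) = 1/((-28/93 + 16928/93) - 14699) = 1/(16900/93 - 14699) = 1/(-1350107/93) = -93/1350107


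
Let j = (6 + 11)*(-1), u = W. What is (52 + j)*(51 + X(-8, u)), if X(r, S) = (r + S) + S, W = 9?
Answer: 2135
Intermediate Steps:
u = 9
X(r, S) = r + 2*S (X(r, S) = (S + r) + S = r + 2*S)
j = -17 (j = 17*(-1) = -17)
(52 + j)*(51 + X(-8, u)) = (52 - 17)*(51 + (-8 + 2*9)) = 35*(51 + (-8 + 18)) = 35*(51 + 10) = 35*61 = 2135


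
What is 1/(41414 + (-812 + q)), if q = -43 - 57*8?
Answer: 1/40103 ≈ 2.4936e-5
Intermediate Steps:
q = -499 (q = -43 - 456 = -499)
1/(41414 + (-812 + q)) = 1/(41414 + (-812 - 499)) = 1/(41414 - 1311) = 1/40103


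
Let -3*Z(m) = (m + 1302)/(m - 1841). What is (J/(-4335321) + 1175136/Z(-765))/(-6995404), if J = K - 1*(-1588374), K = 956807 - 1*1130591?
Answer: -96206564651927/39337613143322 ≈ -2.4457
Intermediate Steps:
K = -173784 (K = 956807 - 1130591 = -173784)
J = 1414590 (J = -173784 - 1*(-1588374) = -173784 + 1588374 = 1414590)
Z(m) = -(1302 + m)/(3*(-1841 + m)) (Z(m) = -(m + 1302)/(3*(m - 1841)) = -(1302 + m)/(3*(-1841 + m)))
(J/(-4335321) + 1175136/Z(-765))/(-6995404) = (1414590/(-4335321) + 1175136/(((-1302 - 1*(-765))/(3*(-1841 - 765)))))/(-6995404) = (1414590*(-1/4335321) + 1175136/(((1/3)*(-1302 + 765)/(-2606))))*(-1/6995404) = (-471530/1445107 + 1175136/(((1/3)*(-1/2606)*(-537))))*(-1/6995404) = (-471530/1445107 + 1175136/(179/2606))*(-1/6995404) = (-471530/1445107 + 1175136*(2606/179))*(-1/6995404) = (-471530/1445107 + 3062404416/179)*(-1/6995404) = (4425501973988642/258674153)*(-1/6995404) = -96206564651927/39337613143322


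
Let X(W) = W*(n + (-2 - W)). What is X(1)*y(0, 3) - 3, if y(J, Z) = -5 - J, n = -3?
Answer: 27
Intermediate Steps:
X(W) = W*(-5 - W) (X(W) = W*(-3 + (-2 - W)) = W*(-5 - W))
X(1)*y(0, 3) - 3 = (-1*1*(5 + 1))*(-5 - 1*0) - 3 = (-1*1*6)*(-5 + 0) - 3 = -6*(-5) - 3 = 30 - 3 = 27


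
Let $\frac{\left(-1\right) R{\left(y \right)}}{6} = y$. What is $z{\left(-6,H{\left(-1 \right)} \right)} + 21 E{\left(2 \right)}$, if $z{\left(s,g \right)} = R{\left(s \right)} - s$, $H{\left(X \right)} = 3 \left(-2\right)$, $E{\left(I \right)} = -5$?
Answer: $-63$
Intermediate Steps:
$R{\left(y \right)} = - 6 y$
$H{\left(X \right)} = -6$
$z{\left(s,g \right)} = - 7 s$ ($z{\left(s,g \right)} = - 6 s - s = - 7 s$)
$z{\left(-6,H{\left(-1 \right)} \right)} + 21 E{\left(2 \right)} = \left(-7\right) \left(-6\right) + 21 \left(-5\right) = 42 - 105 = -63$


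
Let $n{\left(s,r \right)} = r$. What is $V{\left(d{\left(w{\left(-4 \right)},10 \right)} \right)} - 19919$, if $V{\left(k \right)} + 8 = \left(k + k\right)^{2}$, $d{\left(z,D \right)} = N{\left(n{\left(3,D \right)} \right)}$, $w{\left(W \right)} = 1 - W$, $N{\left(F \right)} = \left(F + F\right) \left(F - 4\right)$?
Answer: $37673$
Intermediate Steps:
$N{\left(F \right)} = 2 F \left(-4 + F\right)$
$d{\left(z,D \right)} = 2 D \left(-4 + D\right)$
$V{\left(k \right)} = -8 + 4 k^{2}$ ($V{\left(k \right)} = -8 + \left(k + k\right)^{2} = -8 + \left(2 k\right)^{2} = -8 + 4 k^{2}$)
$V{\left(d{\left(w{\left(-4 \right)},10 \right)} \right)} - 19919 = \left(-8 + 4 \left(2 \cdot 10 \left(-4 + 10\right)\right)^{2}\right) - 19919 = \left(-8 + 4 \left(2 \cdot 10 \cdot 6\right)^{2}\right) - 19919 = \left(-8 + 4 \cdot 120^{2}\right) - 19919 = \left(-8 + 4 \cdot 14400\right) - 19919 = \left(-8 + 57600\right) - 19919 = 57592 - 19919 = 37673$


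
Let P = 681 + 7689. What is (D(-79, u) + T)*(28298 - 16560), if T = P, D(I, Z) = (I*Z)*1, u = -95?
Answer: 186340750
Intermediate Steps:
P = 8370
D(I, Z) = I*Z
T = 8370
(D(-79, u) + T)*(28298 - 16560) = (-79*(-95) + 8370)*(28298 - 16560) = (7505 + 8370)*11738 = 15875*11738 = 186340750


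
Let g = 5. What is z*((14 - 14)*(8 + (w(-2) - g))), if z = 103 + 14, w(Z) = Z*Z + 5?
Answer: 0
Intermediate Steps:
w(Z) = 5 + Z² (w(Z) = Z² + 5 = 5 + Z²)
z = 117
z*((14 - 14)*(8 + (w(-2) - g))) = 117*((14 - 14)*(8 + ((5 + (-2)²) - 1*5))) = 117*(0*(8 + ((5 + 4) - 5))) = 117*(0*(8 + (9 - 5))) = 117*(0*(8 + 4)) = 117*(0*12) = 117*0 = 0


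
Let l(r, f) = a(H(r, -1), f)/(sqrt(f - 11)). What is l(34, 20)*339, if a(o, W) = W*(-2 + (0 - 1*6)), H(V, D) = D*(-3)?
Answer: -18080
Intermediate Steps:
H(V, D) = -3*D
a(o, W) = -8*W (a(o, W) = W*(-2 + (0 - 6)) = W*(-2 - 6) = W*(-8) = -8*W)
l(r, f) = -8*f/sqrt(-11 + f) (l(r, f) = (-8*f)/(sqrt(f - 11)) = (-8*f)/(sqrt(-11 + f)) = (-8*f)/sqrt(-11 + f) = -8*f/sqrt(-11 + f))
l(34, 20)*339 = -8*20/sqrt(-11 + 20)*339 = -8*20/sqrt(9)*339 = -8*20*1/3*339 = -160/3*339 = -18080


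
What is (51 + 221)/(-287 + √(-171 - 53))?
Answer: -11152/11799 - 1088*I*√14/82593 ≈ -0.94516 - 0.049289*I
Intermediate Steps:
(51 + 221)/(-287 + √(-171 - 53)) = 272/(-287 + √(-224)) = 272/(-287 + 4*I*√14)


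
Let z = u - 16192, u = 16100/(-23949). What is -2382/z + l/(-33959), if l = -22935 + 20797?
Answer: 1383177743633/6584621370686 ≈ 0.21006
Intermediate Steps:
l = -2138
u = -16100/23949 (u = 16100*(-1/23949) = -16100/23949 ≈ -0.67226)
z = -387798308/23949 (z = -16100/23949 - 16192 = -387798308/23949 ≈ -16193.)
-2382/z + l/(-33959) = -2382/(-387798308/23949) - 2138/(-33959) = -2382*(-23949/387798308) - 2138*(-1/33959) = 28523259/193899154 + 2138/33959 = 1383177743633/6584621370686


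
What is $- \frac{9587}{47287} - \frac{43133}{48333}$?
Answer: $- \frac{2502998642}{2285522571} \approx -1.0952$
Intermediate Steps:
$- \frac{9587}{47287} - \frac{43133}{48333} = - \frac{2502998642}{2285522571}$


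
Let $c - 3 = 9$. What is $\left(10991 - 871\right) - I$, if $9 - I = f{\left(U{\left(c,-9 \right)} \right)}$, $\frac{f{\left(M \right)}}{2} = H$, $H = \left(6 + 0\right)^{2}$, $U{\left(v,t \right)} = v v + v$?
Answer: $10183$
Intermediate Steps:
$c = 12$ ($c = 3 + 9 = 12$)
$U{\left(v,t \right)} = v + v^{2}$ ($U{\left(v,t \right)} = v^{2} + v = v + v^{2}$)
$H = 36$ ($H = 6^{2} = 36$)
$f{\left(M \right)} = 72$ ($f{\left(M \right)} = 2 \cdot 36 = 72$)
$I = -63$ ($I = 9 - 72 = -63$)
$\left(10991 - 871\right) - I = \left(10991 - 871\right) - -63 = \left(10991 - 871\right) + 63 = 10120 + 63 = 10183$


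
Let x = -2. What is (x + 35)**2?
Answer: 1089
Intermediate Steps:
(x + 35)**2 = (-2 + 35)**2 = 33**2 = 1089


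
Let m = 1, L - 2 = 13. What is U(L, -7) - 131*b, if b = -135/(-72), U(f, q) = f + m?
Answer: -1837/8 ≈ -229.63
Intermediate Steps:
L = 15 (L = 2 + 13 = 15)
U(f, q) = 1 + f (U(f, q) = f + 1 = 1 + f)
b = 15/8 (b = -135*(-1/72) = 15/8 ≈ 1.8750)
U(L, -7) - 131*b = (1 + 15) - 131*15/8 = 16 - 1965/8 = -1837/8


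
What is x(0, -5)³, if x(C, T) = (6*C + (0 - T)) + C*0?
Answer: 125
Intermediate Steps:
x(C, T) = -T + 6*C (x(C, T) = (6*C - T) + 0 = (-T + 6*C) + 0 = -T + 6*C)
x(0, -5)³ = (-1*(-5) + 6*0)³ = (5 + 0)³ = 5³ = 125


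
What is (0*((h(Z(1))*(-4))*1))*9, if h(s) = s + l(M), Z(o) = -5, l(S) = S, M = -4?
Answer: 0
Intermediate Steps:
h(s) = -4 + s (h(s) = s - 4 = -4 + s)
(0*((h(Z(1))*(-4))*1))*9 = (0*(((-4 - 5)*(-4))*1))*9 = (0*(-9*(-4)*1))*9 = (0*(36*1))*9 = (0*36)*9 = 0*9 = 0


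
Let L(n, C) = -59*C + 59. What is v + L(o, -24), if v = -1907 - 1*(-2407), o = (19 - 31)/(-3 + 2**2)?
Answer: 1975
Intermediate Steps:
o = -12 (o = -12/(-3 + 4) = -12/1 = -12*1 = -12)
L(n, C) = 59 - 59*C
v = 500 (v = -1907 + 2407 = 500)
v + L(o, -24) = 500 + (59 - 59*(-24)) = 500 + (59 + 1416) = 500 + 1475 = 1975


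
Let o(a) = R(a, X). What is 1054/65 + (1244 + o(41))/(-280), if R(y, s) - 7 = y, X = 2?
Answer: 10557/910 ≈ 11.601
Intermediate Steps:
R(y, s) = 7 + y
o(a) = 7 + a
1054/65 + (1244 + o(41))/(-280) = 1054/65 + (1244 + (7 + 41))/(-280) = 1054*(1/65) + (1244 + 48)*(-1/280) = 1054/65 + 1292*(-1/280) = 1054/65 - 323/70 = 10557/910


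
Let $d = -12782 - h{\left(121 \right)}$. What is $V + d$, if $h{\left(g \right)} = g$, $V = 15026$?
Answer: $2123$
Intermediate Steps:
$d = -12903$ ($d = -12782 - 121 = -12903$)
$V + d = 15026 - 12903 = 2123$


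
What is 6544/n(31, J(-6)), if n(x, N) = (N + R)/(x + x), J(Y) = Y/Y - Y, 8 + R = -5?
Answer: -202864/3 ≈ -67621.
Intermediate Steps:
R = -13 (R = -8 - 5 = -13)
J(Y) = 1 - Y
n(x, N) = (-13 + N)/(2*x) (n(x, N) = (N - 13)/(x + x) = (-13 + N)/((2*x)) = (-13 + N)*(1/(2*x)) = (-13 + N)/(2*x))
6544/n(31, J(-6)) = 6544/(((1/2)*(-13 + (1 - 1*(-6)))/31)) = 6544/(((1/2)*(1/31)*(-13 + (1 + 6)))) = 6544/(((1/2)*(1/31)*(-13 + 7))) = 6544/(((1/2)*(1/31)*(-6))) = 6544/(-3/31) = 6544*(-31/3) = -202864/3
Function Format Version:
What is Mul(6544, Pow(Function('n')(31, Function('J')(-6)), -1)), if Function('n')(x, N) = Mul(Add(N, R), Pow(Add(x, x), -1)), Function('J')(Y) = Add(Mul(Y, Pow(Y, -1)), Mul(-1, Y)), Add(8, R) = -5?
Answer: Rational(-202864, 3) ≈ -67621.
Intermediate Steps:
R = -13 (R = Add(-8, -5) = -13)
Function('J')(Y) = Add(1, Mul(-1, Y))
Function('n')(x, N) = Mul(Rational(1, 2), Pow(x, -1), Add(-13, N)) (Function('n')(x, N) = Mul(Add(N, -13), Pow(Add(x, x), -1)) = Mul(Add(-13, N), Pow(Mul(2, x), -1)) = Mul(Add(-13, N), Mul(Rational(1, 2), Pow(x, -1))) = Mul(Rational(1, 2), Pow(x, -1), Add(-13, N)))
Mul(6544, Pow(Function('n')(31, Function('J')(-6)), -1)) = Mul(6544, Pow(Mul(Rational(1, 2), Pow(31, -1), Add(-13, Add(1, Mul(-1, -6)))), -1)) = Mul(6544, Pow(Mul(Rational(1, 2), Rational(1, 31), Add(-13, Add(1, 6))), -1)) = Mul(6544, Pow(Mul(Rational(1, 2), Rational(1, 31), Add(-13, 7)), -1)) = Mul(6544, Pow(Mul(Rational(1, 2), Rational(1, 31), -6), -1)) = Mul(6544, Pow(Rational(-3, 31), -1)) = Mul(6544, Rational(-31, 3)) = Rational(-202864, 3)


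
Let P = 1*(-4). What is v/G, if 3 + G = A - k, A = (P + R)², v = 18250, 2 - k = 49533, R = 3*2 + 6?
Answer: 9125/24796 ≈ 0.36800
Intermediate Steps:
P = -4
R = 12 (R = 6 + 6 = 12)
k = -49531 (k = 2 - 1*49533 = 2 - 49533 = -49531)
A = 64 (A = (-4 + 12)² = 8² = 64)
G = 49592 (G = -3 + (64 - 1*(-49531)) = -3 + (64 + 49531) = -3 + 49595 = 49592)
v/G = 18250/49592 = 18250*(1/49592) = 9125/24796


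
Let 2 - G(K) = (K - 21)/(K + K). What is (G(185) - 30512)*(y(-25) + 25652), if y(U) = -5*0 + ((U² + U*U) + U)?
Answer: -151705398864/185 ≈ -8.2003e+8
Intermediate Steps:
y(U) = U + 2*U² (y(U) = 0 + ((U² + U²) + U) = 0 + (2*U² + U) = 0 + (U + 2*U²) = U + 2*U²)
G(K) = 2 - (-21 + K)/(2*K) (G(K) = 2 - (K - 21)/(K + K) = 2 - (-21 + K)/(2*K))
(G(185) - 30512)*(y(-25) + 25652) = ((3/2)*(7 + 185)/185 - 30512)*(-25*(1 + 2*(-25)) + 25652) = ((3/2)*(1/185)*192 - 30512)*(-25*(1 - 50) + 25652) = (288/185 - 30512)*(-25*(-49) + 25652) = -5644432*(1225 + 25652)/185 = -5644432/185*26877 = -151705398864/185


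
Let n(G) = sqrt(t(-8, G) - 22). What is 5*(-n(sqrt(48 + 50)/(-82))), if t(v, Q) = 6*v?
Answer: -5*I*sqrt(70) ≈ -41.833*I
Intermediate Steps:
n(G) = I*sqrt(70) (n(G) = sqrt(6*(-8) - 22) = sqrt(-48 - 22) = sqrt(-70) = I*sqrt(70))
5*(-n(sqrt(48 + 50)/(-82))) = 5*(-I*sqrt(70)) = -5*I*sqrt(70)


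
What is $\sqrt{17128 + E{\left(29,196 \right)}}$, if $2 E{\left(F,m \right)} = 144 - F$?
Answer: $\frac{3 \sqrt{7638}}{2} \approx 131.09$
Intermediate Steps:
$E{\left(F,m \right)} = 72 - \frac{F}{2}$ ($E{\left(F,m \right)} = \frac{144 - F}{2} = 72 - \frac{F}{2}$)
$\sqrt{17128 + E{\left(29,196 \right)}} = \sqrt{17128 + \left(72 - \frac{29}{2}\right)} = \sqrt{17128 + \frac{115}{2}} = \sqrt{\frac{34371}{2}} = \frac{3 \sqrt{7638}}{2}$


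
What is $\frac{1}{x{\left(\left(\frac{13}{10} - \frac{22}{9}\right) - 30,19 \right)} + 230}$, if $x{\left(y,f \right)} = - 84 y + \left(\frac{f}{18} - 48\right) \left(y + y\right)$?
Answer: $\frac{810}{4673903} \approx 0.0001733$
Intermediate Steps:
$x{\left(y,f \right)} = - 84 y + 2 y \left(-48 + \frac{f}{18}\right)$ ($x{\left(y,f \right)} = - 84 y + \left(f \frac{1}{18} - 48\right) 2 y = - 84 y + \left(\frac{f}{18} - 48\right) 2 y = - 84 y + \left(-48 + \frac{f}{18}\right) 2 y = - 84 y + 2 y \left(-48 + \frac{f}{18}\right)$)
$\frac{1}{x{\left(\left(\frac{13}{10} - \frac{22}{9}\right) - 30,19 \right)} + 230} = \frac{1}{\frac{\left(\left(\frac{13}{10} - \frac{22}{9}\right) - 30\right) \left(-1620 + 19\right)}{9} + 230} = \frac{1}{\frac{1}{9} \left(\left(13 \cdot \frac{1}{10} - \frac{22}{9}\right) - 30\right) \left(-1601\right) + 230} = \frac{1}{\frac{1}{9} \left(\left(\frac{13}{10} - \frac{22}{9}\right) - 30\right) \left(-1601\right) + 230} = \frac{1}{\frac{1}{9} \left(- \frac{103}{90} - 30\right) \left(-1601\right) + 230} = \frac{1}{\frac{1}{9} \left(- \frac{2803}{90}\right) \left(-1601\right) + 230} = \frac{1}{\frac{4487603}{810} + 230} = \frac{1}{\frac{4673903}{810}} = \frac{810}{4673903}$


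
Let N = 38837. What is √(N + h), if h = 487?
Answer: 2*√9831 ≈ 198.30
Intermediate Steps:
√(N + h) = √(38837 + 487) = √39324 = 2*√9831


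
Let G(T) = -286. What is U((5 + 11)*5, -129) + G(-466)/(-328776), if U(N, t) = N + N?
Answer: 26302223/164388 ≈ 160.00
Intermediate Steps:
U(N, t) = 2*N
U((5 + 11)*5, -129) + G(-466)/(-328776) = 2*((5 + 11)*5) - 286/(-328776) = 2*(16*5) - 286*(-1/328776) = 2*80 + 143/164388 = 160 + 143/164388 = 26302223/164388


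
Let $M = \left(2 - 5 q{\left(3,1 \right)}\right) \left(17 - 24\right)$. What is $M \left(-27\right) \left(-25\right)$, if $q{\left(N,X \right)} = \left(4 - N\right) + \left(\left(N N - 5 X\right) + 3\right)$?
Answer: $179550$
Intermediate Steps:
$q{\left(N,X \right)} = 7 + N^{2} - N - 5 X$ ($q{\left(N,X \right)} = \left(4 - N\right) + \left(\left(N^{2} - 5 X\right) + 3\right) = \left(4 - N\right) + \left(3 + N^{2} - 5 X\right) = 7 + N^{2} - N - 5 X$)
$M = 266$ ($M = \left(2 - 5 \left(7 + 3^{2} - 3 - 5\right)\right) \left(17 - 24\right) = \left(2 - 5 \left(7 + 9 - 3 - 5\right)\right) \left(-7\right) = \left(2 - 40\right) \left(-7\right) = \left(-38\right) \left(-7\right) = 266$)
$M \left(-27\right) \left(-25\right) = 266 \left(-27\right) \left(-25\right) = \left(-7182\right) \left(-25\right) = 179550$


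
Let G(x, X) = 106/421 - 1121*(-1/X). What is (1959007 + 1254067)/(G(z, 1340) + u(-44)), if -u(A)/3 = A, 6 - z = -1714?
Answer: 1812623566360/75080461 ≈ 24142.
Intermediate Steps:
z = 1720 (z = 6 - 1*(-1714) = 6 + 1714 = 1720)
u(A) = -3*A
G(x, X) = 106/421 + 1121/X (G(x, X) = 106*(1/421) - 1121*(-1/X) = 106/421 - (-1121)/X = 106/421 + 1121/X)
(1959007 + 1254067)/(G(z, 1340) + u(-44)) = (1959007 + 1254067)/((106/421 + 1121/1340) - 3*(-44)) = 3213074/((106/421 + 1121*(1/1340)) + 132) = 3213074/((106/421 + 1121/1340) + 132) = 3213074/(613981/564140 + 132) = 3213074/(75080461/564140) = 3213074*(564140/75080461) = 1812623566360/75080461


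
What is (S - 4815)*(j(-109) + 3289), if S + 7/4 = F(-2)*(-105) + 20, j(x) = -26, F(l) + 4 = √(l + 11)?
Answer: -61236721/4 ≈ -1.5309e+7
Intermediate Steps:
F(l) = -4 + √(11 + l) (F(l) = -4 + √(l + 11) = -4 + √(11 + l))
S = 493/4 (S = -7/4 + ((-4 + √(11 - 2))*(-105) + 20) = -7/4 + ((-4 + √9)*(-105) + 20) = -7/4 + ((-4 + 3)*(-105) + 20) = -7/4 + (-1*(-105) + 20) = -7/4 + (105 + 20) = -7/4 + 125 = 493/4 ≈ 123.25)
(S - 4815)*(j(-109) + 3289) = (493/4 - 4815)*(-26 + 3289) = -18767/4*3263 = -61236721/4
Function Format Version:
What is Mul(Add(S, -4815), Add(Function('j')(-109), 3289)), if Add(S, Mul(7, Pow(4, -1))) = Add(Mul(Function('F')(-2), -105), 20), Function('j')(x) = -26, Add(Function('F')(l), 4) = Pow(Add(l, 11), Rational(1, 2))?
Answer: Rational(-61236721, 4) ≈ -1.5309e+7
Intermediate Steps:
Function('F')(l) = Add(-4, Pow(Add(11, l), Rational(1, 2))) (Function('F')(l) = Add(-4, Pow(Add(l, 11), Rational(1, 2))) = Add(-4, Pow(Add(11, l), Rational(1, 2))))
S = Rational(493, 4) (S = Add(Rational(-7, 4), Add(Mul(Add(-4, Pow(Add(11, -2), Rational(1, 2))), -105), 20)) = Add(Rational(-7, 4), Add(Mul(Add(-4, Pow(9, Rational(1, 2))), -105), 20)) = Add(Rational(-7, 4), Add(Mul(Add(-4, 3), -105), 20)) = Add(Rational(-7, 4), Add(Mul(-1, -105), 20)) = Add(Rational(-7, 4), Add(105, 20)) = Add(Rational(-7, 4), 125) = Rational(493, 4) ≈ 123.25)
Mul(Add(S, -4815), Add(Function('j')(-109), 3289)) = Mul(Add(Rational(493, 4), -4815), Add(-26, 3289)) = Mul(Rational(-18767, 4), 3263) = Rational(-61236721, 4)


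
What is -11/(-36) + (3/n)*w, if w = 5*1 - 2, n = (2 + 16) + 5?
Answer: 577/828 ≈ 0.69686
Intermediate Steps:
n = 23 (n = 18 + 5 = 23)
w = 3 (w = 5 - 2 = 3)
-11/(-36) + (3/n)*w = -11/(-36) + (3/23)*3 = -11*(-1/36) + (3*(1/23))*3 = 11/36 + (3/23)*3 = 11/36 + 9/23 = 577/828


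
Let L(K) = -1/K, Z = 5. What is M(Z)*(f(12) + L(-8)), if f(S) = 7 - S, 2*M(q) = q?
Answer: -195/16 ≈ -12.188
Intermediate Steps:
M(q) = q/2
M(Z)*(f(12) + L(-8)) = ((1/2)*5)*((7 - 1*12) - 1/(-8)) = 5*((7 - 12) - 1*(-1/8))/2 = 5*(-5 + 1/8)/2 = (5/2)*(-39/8) = -195/16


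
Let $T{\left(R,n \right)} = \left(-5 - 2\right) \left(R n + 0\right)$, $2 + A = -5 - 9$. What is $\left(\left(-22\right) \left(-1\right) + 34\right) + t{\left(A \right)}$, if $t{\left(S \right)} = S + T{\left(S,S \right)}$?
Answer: $-1752$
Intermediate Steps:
$A = -16$ ($A = -2 - 14 = -16$)
$T{\left(R,n \right)} = - 7 R n$
$t{\left(S \right)} = S - 7 S^{2}$ ($t{\left(S \right)} = S - 7 S S = S - 7 S^{2}$)
$\left(\left(-22\right) \left(-1\right) + 34\right) + t{\left(A \right)} = \left(\left(-22\right) \left(-1\right) + 34\right) - 16 \left(1 - -112\right) = \left(22 + 34\right) - 16 \left(1 + 112\right) = 56 - 1808 = -1752$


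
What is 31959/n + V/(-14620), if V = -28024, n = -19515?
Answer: 1327463/4755155 ≈ 0.27916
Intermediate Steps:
31959/n + V/(-14620) = 31959/(-19515) - 28024/(-14620) = 31959*(-1/19515) - 28024*(-1/14620) = -10653/6505 + 7006/3655 = 1327463/4755155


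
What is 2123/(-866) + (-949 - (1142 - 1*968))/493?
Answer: -2019157/426938 ≈ -4.7294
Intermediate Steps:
2123/(-866) + (-949 - (1142 - 1*968))/493 = 2123*(-1/866) + (-949 - (1142 - 968))*(1/493) = -2123/866 + (-949 - 1*174)*(1/493) = -2123/866 + (-949 - 174)*(1/493) = -2123/866 - 1123*1/493 = -2123/866 - 1123/493 = -2019157/426938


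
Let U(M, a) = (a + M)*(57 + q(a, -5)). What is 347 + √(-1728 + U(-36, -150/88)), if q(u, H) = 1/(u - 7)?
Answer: 347 + I*√274960977357/8426 ≈ 347.0 + 62.232*I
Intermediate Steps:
q(u, H) = 1/(-7 + u)
U(M, a) = (57 + 1/(-7 + a))*(M + a) (U(M, a) = (a + M)*(57 + 1/(-7 + a)) = (M + a)*(57 + 1/(-7 + a)) = (57 + 1/(-7 + a))*(M + a))
347 + √(-1728 + U(-36, -150/88)) = 347 + √(-1728 + (-36 - 150/88 + 57*(-7 - 150/88)*(-36 - 150/88))/(-7 - 150/88)) = 347 + √(-1728 + (-36 - 150*1/88 + 57*(-7 - 150*1/88)*(-36 - 150*1/88))/(-7 - 150*1/88)) = 347 + √(-1728 + (-36 - 75/44 + 57*(-7 - 75/44)*(-36 - 75/44))/(-7 - 75/44)) = 347 + √(-1728 + (-36 - 75/44 + 57*(-383/44)*(-1659/44))/(-383/44)) = 347 + √(-1728 - 44*(-36 - 75/44 + 36217629/1936)/383) = 347 + √(-1728 - 44/383*36144633/1936) = 347 + √(-1728 - 36144633/16852) = 347 + √(-65264889/16852) = 347 + I*√274960977357/8426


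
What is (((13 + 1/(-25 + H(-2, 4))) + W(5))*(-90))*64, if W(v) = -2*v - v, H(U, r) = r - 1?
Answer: 129600/11 ≈ 11782.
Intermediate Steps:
H(U, r) = -1 + r
W(v) = -3*v
(((13 + 1/(-25 + H(-2, 4))) + W(5))*(-90))*64 = (((13 + 1/(-25 + (-1 + 4))) - 3*5)*(-90))*64 = (((13 + 1/(-25 + 3)) - 15)*(-90))*64 = (((13 + 1/(-22)) - 15)*(-90))*64 = (((13 - 1/22) - 15)*(-90))*64 = ((285/22 - 15)*(-90))*64 = -45/22*(-90)*64 = (2025/11)*64 = 129600/11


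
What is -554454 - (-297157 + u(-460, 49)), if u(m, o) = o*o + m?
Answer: -259238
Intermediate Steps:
u(m, o) = m + o² (u(m, o) = o² + m = m + o²)
-554454 - (-297157 + u(-460, 49)) = -554454 - (-297157 + (-460 + 49²)) = -554454 - (-297157 + (-460 + 2401)) = -554454 - (-297157 + 1941) = -554454 - 1*(-295216) = -554454 + 295216 = -259238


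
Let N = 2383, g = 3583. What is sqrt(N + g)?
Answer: sqrt(5966) ≈ 77.240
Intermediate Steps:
sqrt(N + g) = sqrt(2383 + 3583) = sqrt(5966)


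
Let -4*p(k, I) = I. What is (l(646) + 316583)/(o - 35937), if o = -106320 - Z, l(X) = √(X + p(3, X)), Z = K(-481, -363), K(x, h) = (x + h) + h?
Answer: -316583/141050 - √1938/282100 ≈ -2.2446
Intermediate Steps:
K(x, h) = x + 2*h (K(x, h) = (h + x) + h = x + 2*h)
p(k, I) = -I/4
Z = -1207 (Z = -481 + 2*(-363) = -481 - 726 = -1207)
l(X) = √3*√X/2 (l(X) = √(X - X/4) = √(3*X/4) = √3*√X/2)
o = -105113 (o = -106320 - 1*(-1207) = -106320 + 1207 = -105113)
(l(646) + 316583)/(o - 35937) = (√3*√646/2 + 316583)/(-105113 - 35937) = (√1938/2 + 316583)/(-141050) = (316583 + √1938/2)*(-1/141050) = -316583/141050 - √1938/282100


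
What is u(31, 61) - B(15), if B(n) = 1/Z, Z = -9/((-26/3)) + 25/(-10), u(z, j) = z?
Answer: 602/19 ≈ 31.684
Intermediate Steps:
Z = -19/13 (Z = -9/((-26*⅓)) + 25*(-⅒) = -9/(-26/3) - 5/2 = -9*(-3/26) - 5/2 = 27/26 - 5/2 = -19/13 ≈ -1.4615)
B(n) = -13/19 (B(n) = 1/(-19/13) = -13/19)
u(31, 61) - B(15) = 31 - 1*(-13/19) = 31 + 13/19 = 602/19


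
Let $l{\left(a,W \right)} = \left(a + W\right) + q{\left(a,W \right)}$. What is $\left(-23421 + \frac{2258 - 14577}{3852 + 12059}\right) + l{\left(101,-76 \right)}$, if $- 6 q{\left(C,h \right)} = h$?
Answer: $- \frac{1116193607}{47733} \approx -23384.0$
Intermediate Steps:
$q{\left(C,h \right)} = - \frac{h}{6}$
$l{\left(a,W \right)} = a + \frac{5 W}{6}$ ($l{\left(a,W \right)} = \left(a + W\right) - \frac{W}{6} = \left(W + a\right) - \frac{W}{6} = a + \frac{5 W}{6}$)
$\left(-23421 + \frac{2258 - 14577}{3852 + 12059}\right) + l{\left(101,-76 \right)} = \left(-23421 + \frac{2258 - 14577}{3852 + 12059}\right) + \left(101 + \frac{5}{6} \left(-76\right)\right) = \left(-23421 - \frac{12319}{15911}\right) + \left(101 - \frac{190}{3}\right) = \left(-23421 - \frac{12319}{15911}\right) + \frac{113}{3} = - \frac{372663850}{15911} + \frac{113}{3} = - \frac{1116193607}{47733}$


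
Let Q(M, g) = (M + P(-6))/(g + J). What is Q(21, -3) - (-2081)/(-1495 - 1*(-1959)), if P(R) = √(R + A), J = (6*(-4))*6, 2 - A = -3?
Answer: 14103/3248 - I/147 ≈ 4.3421 - 0.0068027*I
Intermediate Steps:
A = 5 (A = 2 - 1*(-3) = 2 + 3 = 5)
J = -144 (J = -24*6 = -144)
P(R) = √(5 + R) (P(R) = √(R + 5) = √(5 + R))
Q(M, g) = (I + M)/(-144 + g) (Q(M, g) = (M + √(5 - 6))/(g - 144) = (M + √(-1))/(-144 + g) = (M + I)/(-144 + g) = (I + M)/(-144 + g))
Q(21, -3) - (-2081)/(-1495 - 1*(-1959)) = (I + 21)/(-144 - 3) - (-2081)/(-1495 - 1*(-1959)) = (21 + I)/(-147) - (-2081)/(-1495 + 1959) = -(21 + I)/147 - (-2081)/464 = (-⅐ - I/147) - (-2081)/464 = (-⅐ - I/147) - 1*(-2081/464) = (-⅐ - I/147) + 2081/464 = 14103/3248 - I/147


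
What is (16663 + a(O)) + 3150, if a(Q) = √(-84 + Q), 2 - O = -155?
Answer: 19813 + √73 ≈ 19822.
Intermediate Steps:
O = 157 (O = 2 - 1*(-155) = 2 + 155 = 157)
(16663 + a(O)) + 3150 = (16663 + √(-84 + 157)) + 3150 = (16663 + √73) + 3150 = 19813 + √73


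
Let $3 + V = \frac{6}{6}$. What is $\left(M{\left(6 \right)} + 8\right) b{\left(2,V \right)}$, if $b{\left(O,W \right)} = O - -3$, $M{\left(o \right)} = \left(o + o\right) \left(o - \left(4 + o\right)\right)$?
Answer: $-200$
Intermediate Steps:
$M{\left(o \right)} = - 8 o$ ($M{\left(o \right)} = 2 o \left(-4\right) = - 8 o$)
$V = -2$ ($V = -3 + \frac{6}{6} = -3 + 6 \cdot \frac{1}{6} = -3 + 1 = -2$)
$b{\left(O,W \right)} = 3 + O$ ($b{\left(O,W \right)} = O + 3 = 3 + O$)
$\left(M{\left(6 \right)} + 8\right) b{\left(2,V \right)} = \left(\left(-8\right) 6 + 8\right) \left(3 + 2\right) = \left(-48 + 8\right) 5 = \left(-40\right) 5 = -200$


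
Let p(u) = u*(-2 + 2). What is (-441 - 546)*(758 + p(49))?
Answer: -748146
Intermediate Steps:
p(u) = 0 (p(u) = u*0 = 0)
(-441 - 546)*(758 + p(49)) = (-441 - 546)*(758 + 0) = -987*758 = -748146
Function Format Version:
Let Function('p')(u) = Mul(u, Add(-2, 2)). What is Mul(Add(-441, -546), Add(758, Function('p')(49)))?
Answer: -748146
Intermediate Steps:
Function('p')(u) = 0 (Function('p')(u) = Mul(u, 0) = 0)
Mul(Add(-441, -546), Add(758, Function('p')(49))) = Mul(Add(-441, -546), Add(758, 0)) = Mul(-987, 758) = -748146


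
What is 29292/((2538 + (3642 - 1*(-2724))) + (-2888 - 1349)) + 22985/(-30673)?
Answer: 791202521/143150891 ≈ 5.5271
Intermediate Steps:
29292/((2538 + (3642 - 1*(-2724))) + (-2888 - 1349)) + 22985/(-30673) = 29292/((2538 + (3642 + 2724)) - 4237) + 22985*(-1/30673) = 29292/((2538 + 6366) - 4237) - 22985/30673 = 29292/(8904 - 4237) - 22985/30673 = 29292/4667 - 22985/30673 = 791202521/143150891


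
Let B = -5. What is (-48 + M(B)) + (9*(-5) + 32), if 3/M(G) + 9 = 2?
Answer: -430/7 ≈ -61.429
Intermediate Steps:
M(G) = -3/7 (M(G) = 3/(-9 + 2) = 3/(-7) = 3*(-⅐) = -3/7)
(-48 + M(B)) + (9*(-5) + 32) = (-48 - 3/7) + (9*(-5) + 32) = -339/7 + (-45 + 32) = -339/7 - 13 = -430/7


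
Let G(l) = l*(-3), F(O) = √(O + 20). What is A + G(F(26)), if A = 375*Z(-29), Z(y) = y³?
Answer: -9145875 - 3*√46 ≈ -9.1459e+6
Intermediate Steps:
F(O) = √(20 + O)
G(l) = -3*l
A = -9145875 (A = 375*(-29)³ = 375*(-24389) = -9145875)
A + G(F(26)) = -9145875 - 3*√(20 + 26) = -9145875 - 3*√46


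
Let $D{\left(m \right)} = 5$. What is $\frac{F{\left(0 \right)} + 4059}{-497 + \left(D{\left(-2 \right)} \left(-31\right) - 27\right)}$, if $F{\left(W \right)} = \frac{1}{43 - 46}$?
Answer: $- \frac{12176}{2037} \approx -5.9774$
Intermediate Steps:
$F{\left(W \right)} = - \frac{1}{3}$ ($F{\left(W \right)} = \frac{1}{-3} = - \frac{1}{3}$)
$\frac{F{\left(0 \right)} + 4059}{-497 + \left(D{\left(-2 \right)} \left(-31\right) - 27\right)} = \frac{- \frac{1}{3} + 4059}{-497 + \left(5 \left(-31\right) - 27\right)} = \frac{12176}{3 \left(-497 - 182\right)} = \frac{12176}{3 \left(-679\right)} = \frac{12176}{3} \left(- \frac{1}{679}\right) = - \frac{12176}{2037}$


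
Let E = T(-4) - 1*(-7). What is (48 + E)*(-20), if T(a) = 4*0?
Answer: -1100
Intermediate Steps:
T(a) = 0
E = 7 (E = 0 - 1*(-7) = 0 + 7 = 7)
(48 + E)*(-20) = (48 + 7)*(-20) = 55*(-20) = -1100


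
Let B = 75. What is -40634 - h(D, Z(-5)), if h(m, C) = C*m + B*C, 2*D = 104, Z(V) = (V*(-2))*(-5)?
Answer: -34284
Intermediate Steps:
Z(V) = 10*V (Z(V) = -2*V*(-5) = 10*V)
D = 52 (D = (½)*104 = 52)
h(m, C) = 75*C + C*m (h(m, C) = C*m + 75*C = 75*C + C*m)
-40634 - h(D, Z(-5)) = -40634 - 10*(-5)*(75 + 52) = -40634 - (-50)*127 = -40634 - 1*(-6350) = -40634 + 6350 = -34284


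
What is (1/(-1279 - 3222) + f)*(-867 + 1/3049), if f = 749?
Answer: -8911833405536/13723549 ≈ -6.4938e+5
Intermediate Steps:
(1/(-1279 - 3222) + f)*(-867 + 1/3049) = (1/(-1279 - 3222) + 749)*(-867 + 1/3049) = (1/(-4501) + 749)*(-867 + 1/3049) = (-1/4501 + 749)*(-2643482/3049) = (3371248/4501)*(-2643482/3049) = -8911833405536/13723549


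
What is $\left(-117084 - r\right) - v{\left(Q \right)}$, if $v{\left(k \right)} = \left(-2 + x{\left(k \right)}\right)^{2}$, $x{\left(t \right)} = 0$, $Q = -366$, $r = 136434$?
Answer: $-253522$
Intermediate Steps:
$v{\left(k \right)} = 4$ ($v{\left(k \right)} = \left(-2 + 0\right)^{2} = \left(-2\right)^{2} = 4$)
$\left(-117084 - r\right) - v{\left(Q \right)} = \left(-117084 - 136434\right) - 4 = -253518 - 4 = -253522$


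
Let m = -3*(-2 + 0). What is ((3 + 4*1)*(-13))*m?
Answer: -546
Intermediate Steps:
m = 6 (m = -3*(-2) = 6)
((3 + 4*1)*(-13))*m = ((3 + 4*1)*(-13))*6 = ((3 + 4)*(-13))*6 = (7*(-13))*6 = -91*6 = -546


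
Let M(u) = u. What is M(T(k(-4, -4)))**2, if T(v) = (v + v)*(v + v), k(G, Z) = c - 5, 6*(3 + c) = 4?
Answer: 3748096/81 ≈ 46273.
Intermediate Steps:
c = -7/3 (c = -3 + (1/6)*4 = -3 + 2/3 = -7/3 ≈ -2.3333)
k(G, Z) = -22/3 (k(G, Z) = -7/3 - 5 = -22/3)
T(v) = 4*v**2 (T(v) = (2*v)*(2*v) = 4*v**2)
M(T(k(-4, -4)))**2 = (4*(-22/3)**2)**2 = (4*(484/9))**2 = (1936/9)**2 = 3748096/81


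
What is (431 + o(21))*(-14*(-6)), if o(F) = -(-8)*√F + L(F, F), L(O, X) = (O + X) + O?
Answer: 41496 + 672*√21 ≈ 44576.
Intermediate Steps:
L(O, X) = X + 2*O
o(F) = 3*F + 8*√F (o(F) = -(-8)*√F + (F + 2*F) = 8*√F + 3*F = 3*F + 8*√F)
(431 + o(21))*(-14*(-6)) = (431 + (3*21 + 8*√21))*(-14*(-6)) = (431 + (63 + 8*√21))*84 = (494 + 8*√21)*84 = 41496 + 672*√21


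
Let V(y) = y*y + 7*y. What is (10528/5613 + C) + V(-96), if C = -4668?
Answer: 21766516/5613 ≈ 3877.9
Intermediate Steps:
V(y) = y² + 7*y
(10528/5613 + C) + V(-96) = (10528/5613 - 4668) - 96*(7 - 96) = (10528*(1/5613) - 4668) - 96*(-89) = (10528/5613 - 4668) + 8544 = -26190956/5613 + 8544 = 21766516/5613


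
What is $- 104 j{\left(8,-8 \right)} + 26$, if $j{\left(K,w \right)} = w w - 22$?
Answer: $-4342$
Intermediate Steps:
$j{\left(K,w \right)} = -22 + w^{2}$ ($j{\left(K,w \right)} = w^{2} - 22 = -22 + w^{2}$)
$- 104 j{\left(8,-8 \right)} + 26 = - 104 \left(-22 + \left(-8\right)^{2}\right) + 26 = - 104 \left(-22 + 64\right) + 26 = \left(-104\right) 42 + 26 = -4368 + 26 = -4342$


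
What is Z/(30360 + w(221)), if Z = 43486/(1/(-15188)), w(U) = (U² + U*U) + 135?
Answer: -660465368/128177 ≈ -5152.8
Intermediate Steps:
w(U) = 135 + 2*U² (w(U) = (U² + U²) + 135 = 2*U² + 135 = 135 + 2*U²)
Z = -660465368 (Z = 43486/(-1/15188) = 43486*(-15188) = -660465368)
Z/(30360 + w(221)) = -660465368/(30360 + (135 + 2*221²)) = -660465368/(30360 + (135 + 2*48841)) = -660465368/(30360 + (135 + 97682)) = -660465368/(30360 + 97817) = -660465368/128177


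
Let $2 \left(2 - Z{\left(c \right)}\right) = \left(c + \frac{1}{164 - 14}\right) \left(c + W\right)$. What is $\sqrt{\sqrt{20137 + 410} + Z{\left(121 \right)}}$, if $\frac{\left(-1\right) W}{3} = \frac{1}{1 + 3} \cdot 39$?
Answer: $\frac{\sqrt{-19977051 + 10800 \sqrt{2283}}}{60} \approx 73.524 i$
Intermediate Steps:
$W = - \frac{117}{4}$ ($W = - 3 \frac{1}{1 + 3} \cdot 39 = - 3 \cdot \frac{1}{4} \cdot 39 = \left(-3\right) \frac{39}{4} = - \frac{117}{4} \approx -29.25$)
$Z{\left(c \right)} = 2 - \frac{\left(- \frac{117}{4} + c\right) \left(\frac{1}{150} + c\right)}{2}$ ($Z{\left(c \right)} = 2 - \frac{\left(c + \frac{1}{164 - 14}\right) \left(c - \frac{117}{4}\right)}{2} = 2 - \frac{\left(c + \frac{1}{150}\right) \left(- \frac{117}{4} + c\right)}{2} = 2 - \frac{\left(\frac{1}{150} + c\right) \left(- \frac{117}{4} + c\right)}{2} = 2 - \frac{\left(- \frac{117}{4} + c\right) \left(\frac{1}{150} + c\right)}{2}$)
$\sqrt{\sqrt{20137 + 410} + Z{\left(121 \right)}} = \sqrt{\sqrt{20137 + 410} + \left(\frac{839}{400} - \frac{121^{2}}{2} + \frac{8773}{600} \cdot 121\right)} = \sqrt{\sqrt{20547} + \left(\frac{839}{400} - \frac{14641}{2} + \frac{1061533}{600}\right)} = \sqrt{3 \sqrt{2283} + \left(\frac{839}{400} - \frac{14641}{2} + \frac{1061533}{600}\right)} = \sqrt{3 \sqrt{2283} - \frac{6659017}{1200}} = \sqrt{- \frac{6659017}{1200} + 3 \sqrt{2283}}$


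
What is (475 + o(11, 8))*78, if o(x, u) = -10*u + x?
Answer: 31668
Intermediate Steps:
o(x, u) = x - 10*u
(475 + o(11, 8))*78 = (475 + (11 - 10*8))*78 = (475 + (11 - 80))*78 = (475 - 69)*78 = 406*78 = 31668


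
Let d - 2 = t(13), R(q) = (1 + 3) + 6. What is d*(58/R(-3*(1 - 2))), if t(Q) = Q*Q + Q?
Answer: 5336/5 ≈ 1067.2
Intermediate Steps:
t(Q) = Q + Q**2 (t(Q) = Q**2 + Q = Q + Q**2)
R(q) = 10 (R(q) = 4 + 6 = 10)
d = 184 (d = 2 + 13*(1 + 13) = 2 + 13*14 = 2 + 182 = 184)
d*(58/R(-3*(1 - 2))) = 184*(58/10) = 184*(58*(1/10)) = 184*(29/5) = 5336/5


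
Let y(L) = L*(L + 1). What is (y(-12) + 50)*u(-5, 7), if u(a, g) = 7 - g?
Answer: 0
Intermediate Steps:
y(L) = L*(1 + L)
(y(-12) + 50)*u(-5, 7) = (-12*(1 - 12) + 50)*(7 - 1*7) = (-12*(-11) + 50)*(7 - 7) = (132 + 50)*0 = 182*0 = 0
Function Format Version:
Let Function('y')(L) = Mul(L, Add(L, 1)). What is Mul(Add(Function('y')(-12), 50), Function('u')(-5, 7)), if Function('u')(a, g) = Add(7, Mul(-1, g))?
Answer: 0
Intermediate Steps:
Function('y')(L) = Mul(L, Add(1, L))
Mul(Add(Function('y')(-12), 50), Function('u')(-5, 7)) = Mul(Add(Mul(-12, Add(1, -12)), 50), Add(7, Mul(-1, 7))) = Mul(Add(Mul(-12, -11), 50), Add(7, -7)) = Mul(Add(132, 50), 0) = Mul(182, 0) = 0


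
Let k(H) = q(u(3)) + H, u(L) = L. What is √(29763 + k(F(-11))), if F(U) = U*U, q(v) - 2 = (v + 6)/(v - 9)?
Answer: 3*√13282/2 ≈ 172.87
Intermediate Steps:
q(v) = 2 + (6 + v)/(-9 + v) (q(v) = 2 + (v + 6)/(v - 9) = 2 + (6 + v)/(-9 + v))
F(U) = U²
k(H) = ½ + H (k(H) = 3*(-4 + 3)/(-9 + 3) + H = 3*(-1)/(-6) + H = 3*(-⅙)*(-1) + H = ½ + H)
√(29763 + k(F(-11))) = √(29763 + (½ + (-11)²)) = √(29763 + (½ + 121)) = √(29763 + 243/2) = √(59769/2) = 3*√13282/2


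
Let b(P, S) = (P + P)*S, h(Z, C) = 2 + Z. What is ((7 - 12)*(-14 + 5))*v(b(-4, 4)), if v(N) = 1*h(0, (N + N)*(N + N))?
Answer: 90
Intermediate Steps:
b(P, S) = 2*P*S (b(P, S) = (2*P)*S = 2*P*S)
v(N) = 2 (v(N) = 1*(2 + 0) = 1*2 = 2)
((7 - 12)*(-14 + 5))*v(b(-4, 4)) = ((7 - 12)*(-14 + 5))*2 = -5*(-9)*2 = 45*2 = 90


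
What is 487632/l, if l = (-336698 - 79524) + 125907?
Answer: -487632/290315 ≈ -1.6797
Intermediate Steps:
l = -290315 (l = -416222 + 125907 = -290315)
487632/l = 487632/(-290315) = 487632*(-1/290315) = -487632/290315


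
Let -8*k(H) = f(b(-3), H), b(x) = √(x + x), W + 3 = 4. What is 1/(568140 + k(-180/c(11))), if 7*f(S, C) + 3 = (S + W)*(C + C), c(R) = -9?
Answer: 254526424/144606474363487 + 320*I*√6/144606474363487 ≈ 1.7601e-6 + 5.4205e-12*I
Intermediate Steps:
W = 1 (W = -3 + 4 = 1)
b(x) = √2*√x (b(x) = √(2*x) = √2*√x)
f(S, C) = -3/7 + 2*C*(1 + S)/7 (f(S, C) = -3/7 + ((S + 1)*(C + C))/7 = -3/7 + ((1 + S)*(2*C))/7 = -3/7 + (2*C*(1 + S))/7 = -3/7 + 2*C*(1 + S)/7)
k(H) = 3/56 - H/28 - I*H*√6/28 (k(H) = -(-3/7 + 2*H/7 + 2*H*(√2*√(-3))/7)/8 = -(-3/7 + 2*H/7 + 2*H*(√2*(I*√3))/7)/8 = -(-3/7 + 2*H/7 + 2*H*(I*√6)/7)/8 = -(-3/7 + 2*H/7 + 2*I*H*√6/7)/8 = 3/56 - H/28 - I*H*√6/28)
1/(568140 + k(-180/c(11))) = 1/(568140 + (3/56 - (-45)/(7*(-9)) - I*(-180/(-9))*√6/28)) = 1/(568140 + (3/56 - (-45)*(-1)/(7*9) - I*(-180*(-⅑))*√6/28)) = 1/(568140 + (3/56 - 1/28*20 - 1/28*I*20*√6)) = 1/(568140 + (3/56 - 5/7 - 5*I*√6/7)) = 1/(568140 + (-37/56 - 5*I*√6/7)) = 1/(31815803/56 - 5*I*√6/7)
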